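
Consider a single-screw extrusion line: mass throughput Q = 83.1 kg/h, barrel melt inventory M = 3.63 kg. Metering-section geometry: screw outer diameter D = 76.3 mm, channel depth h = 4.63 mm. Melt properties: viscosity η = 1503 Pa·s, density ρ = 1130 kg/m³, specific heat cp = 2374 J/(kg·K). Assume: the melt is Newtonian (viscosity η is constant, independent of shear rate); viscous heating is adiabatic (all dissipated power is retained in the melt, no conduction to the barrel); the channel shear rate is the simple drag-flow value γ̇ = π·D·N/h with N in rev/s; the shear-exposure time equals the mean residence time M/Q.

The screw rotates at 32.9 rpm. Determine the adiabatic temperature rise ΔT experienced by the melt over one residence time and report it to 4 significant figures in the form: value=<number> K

value=71.00 K

Convert throughput: Q = 83.1 kg/h = 83.1/3600 = 0.0230833 kg/s
t_res = M / Q_s = 3.63 ÷ 0.0230833 = 157.256 s
Geometry in metres: D = 76.3 mm → 0.0763 m, h = 4.63 mm → 0.00463 m; screw speed N = 32.9 rpm = 0.548333 rev/s
γ̇ = π D N / h = (π)(0.0763)(0.548333) / 0.00463 = 28.3882 s⁻¹
ΔT = η·γ̇²·t_res / (ρ·cp) = 1503 · (28.3882)² · 157.256 / (1130 · 2374) = 71.0042 K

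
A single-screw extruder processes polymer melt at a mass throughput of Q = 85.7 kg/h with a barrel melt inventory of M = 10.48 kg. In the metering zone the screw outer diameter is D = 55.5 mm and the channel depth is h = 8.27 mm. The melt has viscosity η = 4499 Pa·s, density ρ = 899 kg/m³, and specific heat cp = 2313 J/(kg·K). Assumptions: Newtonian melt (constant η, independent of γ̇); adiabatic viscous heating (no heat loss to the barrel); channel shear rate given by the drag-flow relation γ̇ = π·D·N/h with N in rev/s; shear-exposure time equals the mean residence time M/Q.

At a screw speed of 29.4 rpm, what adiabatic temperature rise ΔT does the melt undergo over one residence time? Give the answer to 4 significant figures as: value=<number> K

value=101.7 K

Q_s = Q / 3600 = 85.7 / 3600 = 0.0238056 kg/s
t_res = M / Q_s = 10.48 / 0.0238056 = 440.233 s
D = 55.5 mm = 0.0555 m;  h = 8.27 mm = 0.00827 m;  N = 29.4 rpm / 60 = 0.49 rev/s
γ̇ = π·D·N / h = π · 0.0555 · 0.49 / 0.00827 = 10.3308 s⁻¹
Adiabatic rise: ΔT = η γ̇² t_res / (ρ cp) = 4499·(10.3308)²·440.233 / (899·2313) = 101.655 K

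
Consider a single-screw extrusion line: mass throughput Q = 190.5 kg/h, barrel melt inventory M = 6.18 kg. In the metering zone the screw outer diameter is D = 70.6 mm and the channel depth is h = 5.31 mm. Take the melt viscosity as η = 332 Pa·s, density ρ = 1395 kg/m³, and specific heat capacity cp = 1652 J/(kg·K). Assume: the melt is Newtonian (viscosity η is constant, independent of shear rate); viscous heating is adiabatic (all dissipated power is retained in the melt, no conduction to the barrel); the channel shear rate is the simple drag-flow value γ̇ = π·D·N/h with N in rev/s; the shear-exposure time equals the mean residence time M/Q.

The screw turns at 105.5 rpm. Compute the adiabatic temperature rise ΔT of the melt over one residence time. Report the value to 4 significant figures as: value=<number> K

value=90.76 K

Convert throughput: Q = 190.5 kg/h = 190.5/3600 = 0.0529167 kg/s
Mean residence time: t_res = M/Q_s = 6.18 kg / 0.0529167 kg/s = 116.787 s
D = 70.6 mm = 0.0706 m;  h = 5.31 mm = 0.00531 m;  N = 105.5 rpm / 60 = 1.75833 rev/s
γ̇ = π D N / h = (π)(0.0706)(1.75833) / 0.00531 = 73.4448 s⁻¹
Adiabatic rise: ΔT = η γ̇² t_res / (ρ cp) = 332·(73.4448)²·116.787 / (1395·1652) = 90.7554 K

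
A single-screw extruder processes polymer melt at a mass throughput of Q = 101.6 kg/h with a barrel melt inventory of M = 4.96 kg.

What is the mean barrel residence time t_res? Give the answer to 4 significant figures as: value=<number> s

value=175.7 s

Throughput in SI: Q_s = 101.6 kg/h ÷ 3600 s/h = 0.0282222 kg/s
t_res = M / Q_s = 4.96 ÷ 0.0282222 = 175.748 s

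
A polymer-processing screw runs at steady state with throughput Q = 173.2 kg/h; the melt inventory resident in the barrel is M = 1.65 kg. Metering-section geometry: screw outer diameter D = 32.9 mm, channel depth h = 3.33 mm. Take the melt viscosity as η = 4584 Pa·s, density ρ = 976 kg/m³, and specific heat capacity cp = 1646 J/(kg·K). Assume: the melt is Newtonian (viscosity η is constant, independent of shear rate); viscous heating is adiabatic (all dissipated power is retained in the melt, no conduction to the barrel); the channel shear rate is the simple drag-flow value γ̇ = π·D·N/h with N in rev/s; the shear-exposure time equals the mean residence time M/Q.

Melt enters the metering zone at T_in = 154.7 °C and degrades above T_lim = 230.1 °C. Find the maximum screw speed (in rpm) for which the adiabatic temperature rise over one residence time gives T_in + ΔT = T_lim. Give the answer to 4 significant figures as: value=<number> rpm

value=53.66 rpm

Convert throughput: Q = 173.2 kg/h = 173.2/3600 = 0.0481111 kg/s
t_res = M / Q_s = 1.65 ÷ 0.0481111 = 34.2956 s
Convert to metres: D = 0.0329 m, h = 0.00333 m
ΔT_a = T_lim − T_in = 230.1 °C − 154.7 °C = 75.4 K
γ̇_max² = ΔT_a·ρ·cp / (η·t_res) = [75.4 × 976 × 1646] / [4584 × 34.2956] = 770.491 s⁻²
Take the square root: γ̇_max = √(770.491) = 27.7577 s⁻¹
N_max = γ̇_max h / (πD) = 27.7577·0.00333/(π·0.0329) = 0.894298 rev/s → ×60 = 53.6579 rpm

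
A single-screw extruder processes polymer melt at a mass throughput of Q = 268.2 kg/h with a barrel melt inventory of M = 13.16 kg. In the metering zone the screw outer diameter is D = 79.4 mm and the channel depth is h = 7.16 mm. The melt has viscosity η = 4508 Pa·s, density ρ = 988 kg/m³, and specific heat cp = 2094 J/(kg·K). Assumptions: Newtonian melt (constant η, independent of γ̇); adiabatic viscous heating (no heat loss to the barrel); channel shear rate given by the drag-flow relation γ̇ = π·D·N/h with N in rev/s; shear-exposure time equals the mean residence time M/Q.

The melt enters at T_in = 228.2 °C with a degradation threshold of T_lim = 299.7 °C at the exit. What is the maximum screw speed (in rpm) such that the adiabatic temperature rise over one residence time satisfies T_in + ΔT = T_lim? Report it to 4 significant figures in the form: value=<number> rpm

value=23.47 rpm

Throughput in SI: Q_s = 268.2 kg/h ÷ 3600 s/h = 0.0745 kg/s
Mean residence time: t_res = M/Q_s = 13.16 kg / 0.0745 kg/s = 176.644 s
Convert to metres: D = 0.0794 m, h = 0.00716 m
ΔT_a = T_lim − T_in = 299.7 °C − 228.2 °C = 71.5 K
Invert ΔT = ηγ̇²t_res/(ρcp) for γ̇: γ̇_max² = ΔT_a ρ cp / (η t_res) = 71.5·988·2094 / (4508·176.644) = 185.762 s⁻²
Take the square root: γ̇_max = √(185.762) = 13.6294 s⁻¹
Solve γ̇ = πDN/h for N: N_max = γ̇_max·h/(π·D) = 13.6294 × 0.00716 / (π × 0.0794) = 0.39122 rev/s = 23.4732 rpm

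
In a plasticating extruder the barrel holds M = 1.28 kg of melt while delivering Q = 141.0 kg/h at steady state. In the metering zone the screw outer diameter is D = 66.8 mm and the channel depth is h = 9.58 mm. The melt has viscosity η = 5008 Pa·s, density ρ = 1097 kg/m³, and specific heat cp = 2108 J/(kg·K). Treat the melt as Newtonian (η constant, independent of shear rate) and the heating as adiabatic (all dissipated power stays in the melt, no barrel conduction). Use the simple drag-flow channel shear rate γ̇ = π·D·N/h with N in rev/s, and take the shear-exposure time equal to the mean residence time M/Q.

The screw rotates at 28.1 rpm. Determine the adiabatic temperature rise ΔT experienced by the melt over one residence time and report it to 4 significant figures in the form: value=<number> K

Throughput in SI: Q_s = 141.0 kg/h ÷ 3600 s/h = 0.0391667 kg/s
t_res = M / Q_s = 1.28 ÷ 0.0391667 = 32.6809 s
D = 66.8 mm = 0.0668 m;  h = 9.58 mm = 0.00958 m;  N = 28.1 rpm / 60 = 0.468333 rev/s
γ̇ = π D N / h = (π)(0.0668)(0.468333) / 0.00958 = 10.2593 s⁻¹
ΔT = η·γ̇²·t_res/(ρ·cp) = [5008 × 10.2593² × 32.6809] / [1097 × 2108] = 7.44924 K

value=7.449 K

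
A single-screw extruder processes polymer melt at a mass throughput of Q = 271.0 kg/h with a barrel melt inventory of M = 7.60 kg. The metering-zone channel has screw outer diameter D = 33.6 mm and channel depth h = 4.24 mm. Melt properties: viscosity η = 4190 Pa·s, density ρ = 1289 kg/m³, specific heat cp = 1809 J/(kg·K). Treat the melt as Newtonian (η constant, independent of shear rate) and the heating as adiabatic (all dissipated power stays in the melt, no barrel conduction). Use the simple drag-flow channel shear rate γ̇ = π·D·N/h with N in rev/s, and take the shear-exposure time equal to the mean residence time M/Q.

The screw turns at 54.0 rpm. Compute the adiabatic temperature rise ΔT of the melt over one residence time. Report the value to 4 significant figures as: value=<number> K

Throughput in SI: Q_s = 271.0 kg/h ÷ 3600 s/h = 0.0752778 kg/s
t_res = M / Q_s = 7.60 / 0.0752778 = 100.959 s
Convert to SI: D = 0.0336 m, h = 0.00424 m, N = 54.0/60 = 0.9 rev/s
γ̇ = π·D·N / h = π · 0.0336 · 0.9 / 0.00424 = 22.4061 s⁻¹
ΔT = η·γ̇²·t_res/(ρ·cp) = [4190 × 22.4061² × 100.959] / [1289 × 1809] = 91.0754 K

value=91.08 K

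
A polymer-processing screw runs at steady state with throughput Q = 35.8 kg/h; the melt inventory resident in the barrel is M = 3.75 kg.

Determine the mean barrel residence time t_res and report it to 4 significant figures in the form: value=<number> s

Q_s = Q / 3600 = 35.8 / 3600 = 0.00994444 kg/s
t_res = M / Q_s = 3.75 ÷ 0.00994444 = 377.095 s

value=377.1 s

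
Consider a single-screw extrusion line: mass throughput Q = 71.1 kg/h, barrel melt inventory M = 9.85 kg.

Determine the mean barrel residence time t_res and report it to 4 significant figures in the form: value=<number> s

Convert throughput: Q = 71.1 kg/h = 71.1/3600 = 0.01975 kg/s
Mean residence time: t_res = M/Q_s = 9.85 kg / 0.01975 kg/s = 498.734 s

value=498.7 s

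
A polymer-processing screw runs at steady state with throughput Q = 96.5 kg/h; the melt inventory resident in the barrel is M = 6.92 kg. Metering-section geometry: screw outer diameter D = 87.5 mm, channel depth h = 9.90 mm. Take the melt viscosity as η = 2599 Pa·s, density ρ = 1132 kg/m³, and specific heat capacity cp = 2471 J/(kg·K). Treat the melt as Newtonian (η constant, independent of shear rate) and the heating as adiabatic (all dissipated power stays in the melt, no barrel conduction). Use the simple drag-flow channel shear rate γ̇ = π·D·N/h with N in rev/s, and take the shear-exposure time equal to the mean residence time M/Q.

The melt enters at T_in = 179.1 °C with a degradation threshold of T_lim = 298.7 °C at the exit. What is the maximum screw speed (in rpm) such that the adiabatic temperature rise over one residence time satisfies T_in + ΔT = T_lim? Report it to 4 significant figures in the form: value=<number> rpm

Convert throughput: Q = 96.5 kg/h = 96.5/3600 = 0.0268056 kg/s
t_res = M / Q_s = 6.92 / 0.0268056 = 258.155 s
D = 87.5 mm = 0.0875 m;  h = 9.90 mm = 0.0099 m
ΔT_a = T_lim − T_in = 298.7 °C − 179.1 °C = 119.6 K
Invert ΔT = ηγ̇²t_res/(ρcp) for γ̇: γ̇_max² = ΔT_a ρ cp / (η t_res) = 119.6·1132·2471 / (2599·258.155) = 498.612 s⁻²
Take the square root: γ̇_max = √(498.612) = 22.3296 s⁻¹
N_max = γ̇_max·h / (π·D) = 22.3296 · 0.0099 / (π · 0.0875) = 0.80419 rev/s = 48.2514 rpm

value=48.25 rpm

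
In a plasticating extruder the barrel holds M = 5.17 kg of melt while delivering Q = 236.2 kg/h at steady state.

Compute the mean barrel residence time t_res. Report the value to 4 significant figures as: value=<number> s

Throughput in SI: Q_s = 236.2 kg/h ÷ 3600 s/h = 0.0656111 kg/s
t_res = M / Q_s = 5.17 / 0.0656111 = 78.7976 s

value=78.80 s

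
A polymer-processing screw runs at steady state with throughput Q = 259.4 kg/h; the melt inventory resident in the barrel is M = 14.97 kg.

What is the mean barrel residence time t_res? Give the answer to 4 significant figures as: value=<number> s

Q_s = Q / 3600 = 259.4 / 3600 = 0.0720556 kg/s
t_res = M / Q_s = 14.97 / 0.0720556 = 207.756 s

value=207.8 s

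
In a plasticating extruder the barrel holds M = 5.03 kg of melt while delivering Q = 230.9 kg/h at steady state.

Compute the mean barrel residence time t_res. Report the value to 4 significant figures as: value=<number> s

value=78.42 s

Convert throughput: Q = 230.9 kg/h = 230.9/3600 = 0.0641389 kg/s
t_res = M / Q_s = 5.03 ÷ 0.0641389 = 78.4236 s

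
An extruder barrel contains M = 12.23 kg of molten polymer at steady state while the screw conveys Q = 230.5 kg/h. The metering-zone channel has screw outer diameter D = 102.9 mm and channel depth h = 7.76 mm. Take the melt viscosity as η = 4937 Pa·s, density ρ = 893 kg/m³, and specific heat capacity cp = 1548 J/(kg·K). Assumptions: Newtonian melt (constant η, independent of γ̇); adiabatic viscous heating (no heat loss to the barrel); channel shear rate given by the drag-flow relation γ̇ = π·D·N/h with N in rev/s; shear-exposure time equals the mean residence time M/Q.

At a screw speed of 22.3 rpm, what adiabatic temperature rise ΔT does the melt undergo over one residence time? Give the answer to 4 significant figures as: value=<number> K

Convert throughput: Q = 230.5 kg/h = 230.5/3600 = 0.0640278 kg/s
t_res = M / Q_s = 12.23 / 0.0640278 = 191.011 s
D = 102.9 mm = 0.1029 m;  h = 7.76 mm = 0.00776 m;  N = 22.3 rpm / 60 = 0.371667 rev/s
γ̇ = π D N / h = (π)(0.1029)(0.371667) / 0.00776 = 15.4831 s⁻¹
ΔT = η·γ̇²·t_res/(ρ·cp) = [4937 × 15.4831² × 191.011] / [893 × 1548] = 163.536 K

value=163.5 K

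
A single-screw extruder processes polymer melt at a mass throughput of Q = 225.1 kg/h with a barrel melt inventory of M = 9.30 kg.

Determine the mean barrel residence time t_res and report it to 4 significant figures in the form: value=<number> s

Throughput in SI: Q_s = 225.1 kg/h ÷ 3600 s/h = 0.0625278 kg/s
t_res = M / Q_s = 9.30 ÷ 0.0625278 = 148.734 s

value=148.7 s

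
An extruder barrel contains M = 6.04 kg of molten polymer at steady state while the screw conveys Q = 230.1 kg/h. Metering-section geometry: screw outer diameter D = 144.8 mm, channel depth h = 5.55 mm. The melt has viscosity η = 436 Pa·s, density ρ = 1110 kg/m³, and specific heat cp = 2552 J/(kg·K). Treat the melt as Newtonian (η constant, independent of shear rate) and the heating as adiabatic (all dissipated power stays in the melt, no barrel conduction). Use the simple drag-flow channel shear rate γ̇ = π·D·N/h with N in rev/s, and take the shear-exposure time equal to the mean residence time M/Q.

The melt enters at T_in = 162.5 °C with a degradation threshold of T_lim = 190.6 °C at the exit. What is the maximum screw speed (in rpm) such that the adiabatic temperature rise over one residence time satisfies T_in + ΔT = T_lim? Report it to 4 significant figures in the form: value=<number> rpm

Q_s = Q / 3600 = 230.1 / 3600 = 0.0639167 kg/s
t_res = M / Q_s = 6.04 ÷ 0.0639167 = 94.498 s
Convert to metres: D = 0.1448 m, h = 0.00555 m
ΔT_a = T_lim − T_in = 190.6 °C − 162.5 °C = 28.1 K
Invert ΔT = ηγ̇²t_res/(ρcp) for γ̇: γ̇_max² = ΔT_a ρ cp / (η t_res) = 28.1·1110·2552 / (436·94.498) = 1931.97 s⁻²
γ̇_max = √1931.97 = 43.9542 s⁻¹
N_max = γ̇_max h / (πD) = 43.9542·0.00555/(π·0.1448) = 0.536259 rev/s → ×60 = 32.1756 rpm

value=32.18 rpm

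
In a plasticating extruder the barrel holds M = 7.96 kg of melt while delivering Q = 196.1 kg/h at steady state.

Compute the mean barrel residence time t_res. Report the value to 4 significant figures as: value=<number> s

value=146.1 s

Throughput in SI: Q_s = 196.1 kg/h ÷ 3600 s/h = 0.0544722 kg/s
Mean residence time: t_res = M/Q_s = 7.96 kg / 0.0544722 kg/s = 146.13 s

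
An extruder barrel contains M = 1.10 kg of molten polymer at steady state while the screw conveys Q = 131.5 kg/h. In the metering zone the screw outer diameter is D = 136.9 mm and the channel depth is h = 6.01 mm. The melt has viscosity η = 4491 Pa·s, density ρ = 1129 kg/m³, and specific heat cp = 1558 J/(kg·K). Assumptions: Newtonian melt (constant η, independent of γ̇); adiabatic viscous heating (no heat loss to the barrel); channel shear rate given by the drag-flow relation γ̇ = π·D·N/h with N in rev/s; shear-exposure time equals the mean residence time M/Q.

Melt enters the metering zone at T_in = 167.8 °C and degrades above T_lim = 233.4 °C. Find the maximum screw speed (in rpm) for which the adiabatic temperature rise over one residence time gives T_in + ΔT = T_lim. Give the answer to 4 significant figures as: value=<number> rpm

Throughput in SI: Q_s = 131.5 kg/h ÷ 3600 s/h = 0.0365278 kg/s
t_res = M / Q_s = 1.10 ÷ 0.0365278 = 30.1141 s
D = 136.9 mm = 0.1369 m;  h = 6.01 mm = 0.00601 m
Allowable rise: ΔT_a = T_lim − T_in = 233.4 − 167.8 = 65.6 K
γ̇_max² = ΔT_a·ρ·cp / (η·t_res) = [65.6 × 1129 × 1558] / [4491 × 30.1141] = 853.204 s⁻²
γ̇_max = sqrt(853.204) = 29.2097 s⁻¹
Solve γ̇ = πDN/h for N: N_max = γ̇_max·h/(π·D) = 29.2097 × 0.00601 / (π × 0.1369) = 0.408176 rev/s = 24.4906 rpm

value=24.49 rpm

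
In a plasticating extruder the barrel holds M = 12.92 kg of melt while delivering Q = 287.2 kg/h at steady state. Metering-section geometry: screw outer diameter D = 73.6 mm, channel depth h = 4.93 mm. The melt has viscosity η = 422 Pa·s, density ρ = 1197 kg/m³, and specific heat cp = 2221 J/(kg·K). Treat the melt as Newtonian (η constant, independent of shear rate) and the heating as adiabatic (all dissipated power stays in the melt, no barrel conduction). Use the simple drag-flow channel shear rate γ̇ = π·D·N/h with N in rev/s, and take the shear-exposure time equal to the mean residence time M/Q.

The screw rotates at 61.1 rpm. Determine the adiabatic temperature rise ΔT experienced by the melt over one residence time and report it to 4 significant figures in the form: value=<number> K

Q_s = Q / 3600 = 287.2 / 3600 = 0.0797778 kg/s
Mean residence time: t_res = M/Q_s = 12.92 kg / 0.0797778 kg/s = 161.95 s
D = 73.6 mm = 0.0736 m;  h = 4.93 mm = 0.00493 m;  N = 61.1 rpm / 60 = 1.01833 rev/s
Shear rate: γ̇ = πDN/h = π·0.0736·1.01833/0.00493 = 47.7607 s⁻¹
Adiabatic rise: ΔT = η γ̇² t_res / (ρ cp) = 422·(47.7607)²·161.95 / (1197·2221) = 58.6397 K

value=58.64 K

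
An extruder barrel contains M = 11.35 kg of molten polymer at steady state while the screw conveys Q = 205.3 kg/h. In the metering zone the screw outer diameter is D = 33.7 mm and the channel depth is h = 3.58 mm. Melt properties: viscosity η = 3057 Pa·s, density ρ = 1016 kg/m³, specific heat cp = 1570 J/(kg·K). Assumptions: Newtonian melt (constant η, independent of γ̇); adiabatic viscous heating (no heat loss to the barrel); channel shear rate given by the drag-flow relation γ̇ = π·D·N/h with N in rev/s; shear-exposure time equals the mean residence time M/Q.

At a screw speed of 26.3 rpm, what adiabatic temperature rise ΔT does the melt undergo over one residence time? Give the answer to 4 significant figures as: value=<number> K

value=64.09 K

Throughput in SI: Q_s = 205.3 kg/h ÷ 3600 s/h = 0.0570278 kg/s
t_res = M / Q_s = 11.35 ÷ 0.0570278 = 199.026 s
D = 33.7 mm = 0.0337 m;  h = 3.58 mm = 0.00358 m;  N = 26.3 rpm / 60 = 0.438333 rev/s
Shear rate: γ̇ = πDN/h = π·0.0337·0.438333/0.00358 = 12.9629 s⁻¹
ΔT = η·γ̇²·t_res / (ρ·cp) = 3057 · (12.9629)² · 199.026 / (1016 · 1570) = 64.0935 K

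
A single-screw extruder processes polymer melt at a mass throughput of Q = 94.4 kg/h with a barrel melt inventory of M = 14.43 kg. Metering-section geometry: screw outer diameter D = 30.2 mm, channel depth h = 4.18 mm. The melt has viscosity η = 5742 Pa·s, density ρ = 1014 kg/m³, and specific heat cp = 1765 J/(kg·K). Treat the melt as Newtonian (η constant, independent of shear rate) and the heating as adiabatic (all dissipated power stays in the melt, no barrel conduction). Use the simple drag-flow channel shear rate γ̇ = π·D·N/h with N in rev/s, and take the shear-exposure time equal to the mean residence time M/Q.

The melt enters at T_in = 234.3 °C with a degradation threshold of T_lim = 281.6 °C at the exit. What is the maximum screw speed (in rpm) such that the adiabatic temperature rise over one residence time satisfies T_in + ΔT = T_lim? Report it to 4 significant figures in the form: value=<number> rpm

Convert throughput: Q = 94.4 kg/h = 94.4/3600 = 0.0262222 kg/s
t_res = M / Q_s = 14.43 ÷ 0.0262222 = 550.297 s
Geometry in SI: D = 30.2 mm → 0.0302 m, h = 4.18 mm → 0.00418 m
Allowable rise: ΔT_a = T_lim − T_in = 281.6 − 234.3 = 47.3 K
γ̇_max² = ΔT_a·ρ·cp / (η·t_res) = [47.3 × 1014 × 1765] / [5742 × 550.297] = 26.7907 s⁻²
γ̇_max = √26.7907 = 5.17597 s⁻¹
N_max = γ̇_max h / (πD) = 5.17597·0.00418/(π·0.0302) = 0.22804 rev/s → ×60 = 13.6824 rpm

value=13.68 rpm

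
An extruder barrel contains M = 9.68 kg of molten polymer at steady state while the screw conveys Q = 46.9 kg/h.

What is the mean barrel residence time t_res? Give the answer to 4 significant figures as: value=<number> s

value=743.0 s

Convert throughput: Q = 46.9 kg/h = 46.9/3600 = 0.0130278 kg/s
Mean residence time: t_res = M/Q_s = 9.68 kg / 0.0130278 kg/s = 743.028 s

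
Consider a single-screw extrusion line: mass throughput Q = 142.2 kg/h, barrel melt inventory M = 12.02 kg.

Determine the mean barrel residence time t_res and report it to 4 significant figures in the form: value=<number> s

value=304.3 s

Q_s = Q / 3600 = 142.2 / 3600 = 0.0395 kg/s
Mean residence time: t_res = M/Q_s = 12.02 kg / 0.0395 kg/s = 304.304 s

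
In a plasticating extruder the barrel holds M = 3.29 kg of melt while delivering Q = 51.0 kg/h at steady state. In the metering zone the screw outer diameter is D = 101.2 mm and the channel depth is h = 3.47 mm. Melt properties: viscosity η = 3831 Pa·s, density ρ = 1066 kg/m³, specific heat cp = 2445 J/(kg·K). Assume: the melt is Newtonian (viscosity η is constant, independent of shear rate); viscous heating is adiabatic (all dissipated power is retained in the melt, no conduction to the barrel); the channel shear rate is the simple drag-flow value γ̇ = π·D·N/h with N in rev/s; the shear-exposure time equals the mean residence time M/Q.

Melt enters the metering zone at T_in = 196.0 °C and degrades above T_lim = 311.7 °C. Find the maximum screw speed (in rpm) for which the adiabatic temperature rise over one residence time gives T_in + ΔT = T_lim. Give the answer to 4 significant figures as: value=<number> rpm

value=12.06 rpm

Convert throughput: Q = 51.0 kg/h = 51.0/3600 = 0.0141667 kg/s
Mean residence time: t_res = M/Q_s = 3.29 kg / 0.0141667 kg/s = 232.235 s
Geometry in SI: D = 101.2 mm → 0.1012 m, h = 3.47 mm → 0.00347 m
ΔT_a = T_lim − T_in = 311.7 − 196.0 = 115.7 K
γ̇_max² = ΔT_a·ρ·cp/(η·t_res) = 115.7·1066·2445/(3831·232.235) = 338.945 s⁻²
Take the square root: γ̇_max = √(338.945) = 18.4105 s⁻¹
N_max = γ̇_max h / (πD) = 18.4105·0.00347/(π·0.1012) = 0.200939 rev/s → ×60 = 12.0563 rpm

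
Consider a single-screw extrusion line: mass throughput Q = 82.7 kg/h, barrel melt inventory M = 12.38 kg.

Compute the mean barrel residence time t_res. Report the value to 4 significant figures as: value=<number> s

Throughput in SI: Q_s = 82.7 kg/h ÷ 3600 s/h = 0.0229722 kg/s
t_res = M / Q_s = 12.38 ÷ 0.0229722 = 538.912 s

value=538.9 s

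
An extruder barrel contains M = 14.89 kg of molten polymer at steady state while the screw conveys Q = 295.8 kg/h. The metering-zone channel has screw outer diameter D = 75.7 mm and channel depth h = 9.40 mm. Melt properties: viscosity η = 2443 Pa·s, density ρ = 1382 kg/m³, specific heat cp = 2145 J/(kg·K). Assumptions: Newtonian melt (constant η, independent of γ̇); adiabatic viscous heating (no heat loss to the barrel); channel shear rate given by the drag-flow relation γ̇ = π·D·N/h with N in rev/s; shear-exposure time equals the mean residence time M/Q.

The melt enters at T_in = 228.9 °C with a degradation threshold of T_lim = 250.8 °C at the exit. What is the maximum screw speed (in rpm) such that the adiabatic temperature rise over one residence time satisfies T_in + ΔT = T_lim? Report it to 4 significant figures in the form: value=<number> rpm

Q_s = Q / 3600 = 295.8 / 3600 = 0.0821667 kg/s
Mean residence time: t_res = M/Q_s = 14.89 kg / 0.0821667 kg/s = 181.217 s
Geometry in SI: D = 75.7 mm → 0.0757 m, h = 9.40 mm → 0.0094 m
ΔT_a = T_lim − T_in = 250.8 − 228.9 = 21.9 K
γ̇_max² = ΔT_a·ρ·cp / (η·t_res) = [21.9 × 1382 × 2145] / [2443 × 181.217] = 146.642 s⁻²
Take the square root: γ̇_max = √(146.642) = 12.1096 s⁻¹
N_max = γ̇_max·h / (π·D) = 12.1096 · 0.0094 / (π · 0.0757) = 0.478642 rev/s = 28.7185 rpm

value=28.72 rpm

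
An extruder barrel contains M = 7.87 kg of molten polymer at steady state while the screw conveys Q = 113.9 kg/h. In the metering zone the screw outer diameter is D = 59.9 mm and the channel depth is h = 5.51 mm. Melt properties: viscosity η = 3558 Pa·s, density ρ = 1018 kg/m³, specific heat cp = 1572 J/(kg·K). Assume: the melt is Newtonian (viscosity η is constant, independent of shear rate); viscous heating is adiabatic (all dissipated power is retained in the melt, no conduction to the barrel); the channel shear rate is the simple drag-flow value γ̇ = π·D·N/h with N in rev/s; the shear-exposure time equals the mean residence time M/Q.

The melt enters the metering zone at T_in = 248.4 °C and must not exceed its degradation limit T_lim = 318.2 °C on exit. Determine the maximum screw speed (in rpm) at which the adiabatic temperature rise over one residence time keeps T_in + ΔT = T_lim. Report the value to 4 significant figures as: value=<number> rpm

value=19.74 rpm

Throughput in SI: Q_s = 113.9 kg/h ÷ 3600 s/h = 0.0316389 kg/s
t_res = M / Q_s = 7.87 ÷ 0.0316389 = 248.745 s
D = 59.9 mm = 0.0599 m;  h = 5.51 mm = 0.00551 m
ΔT_a = T_lim − T_in = 318.2 − 248.4 = 69.8 K
γ̇_max² = ΔT_a·ρ·cp / (η·t_res) = [69.8 × 1018 × 1572] / [3558 × 248.745] = 126.211 s⁻²
γ̇_max = sqrt(126.211) = 11.2344 s⁻¹
N_max = γ̇_max·h / (π·D) = 11.2344 · 0.00551 / (π · 0.0599) = 0.328945 rev/s = 19.7367 rpm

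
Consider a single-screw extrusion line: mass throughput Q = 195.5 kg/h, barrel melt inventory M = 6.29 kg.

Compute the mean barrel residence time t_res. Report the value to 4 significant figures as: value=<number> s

Convert throughput: Q = 195.5 kg/h = 195.5/3600 = 0.0543056 kg/s
t_res = M / Q_s = 6.29 / 0.0543056 = 115.826 s

value=115.8 s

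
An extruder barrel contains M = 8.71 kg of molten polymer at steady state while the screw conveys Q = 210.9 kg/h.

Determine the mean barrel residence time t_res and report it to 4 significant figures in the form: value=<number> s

Convert throughput: Q = 210.9 kg/h = 210.9/3600 = 0.0585833 kg/s
Mean residence time: t_res = M/Q_s = 8.71 kg / 0.0585833 kg/s = 148.677 s

value=148.7 s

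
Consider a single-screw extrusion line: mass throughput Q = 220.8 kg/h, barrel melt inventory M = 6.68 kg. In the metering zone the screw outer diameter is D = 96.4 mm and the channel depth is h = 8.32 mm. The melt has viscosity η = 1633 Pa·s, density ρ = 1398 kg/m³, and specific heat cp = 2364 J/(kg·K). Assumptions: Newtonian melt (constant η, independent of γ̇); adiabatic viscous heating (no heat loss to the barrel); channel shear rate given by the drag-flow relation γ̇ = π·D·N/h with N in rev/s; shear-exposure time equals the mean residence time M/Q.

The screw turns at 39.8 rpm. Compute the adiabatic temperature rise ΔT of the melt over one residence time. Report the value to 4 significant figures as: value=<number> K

value=31.37 K

Q_s = Q / 3600 = 220.8 / 3600 = 0.0613333 kg/s
Mean residence time: t_res = M/Q_s = 6.68 kg / 0.0613333 kg/s = 108.913 s
Geometry in metres: D = 96.4 mm → 0.0964 m, h = 8.32 mm → 0.00832 m; screw speed N = 39.8 rpm = 0.663333 rev/s
γ̇ = π D N / h = (π)(0.0964)(0.663333) / 0.00832 = 24.1455 s⁻¹
ΔT = η·γ̇²·t_res / (ρ·cp) = 1633 · (24.1455)² · 108.913 / (1398 · 2364) = 31.3749 K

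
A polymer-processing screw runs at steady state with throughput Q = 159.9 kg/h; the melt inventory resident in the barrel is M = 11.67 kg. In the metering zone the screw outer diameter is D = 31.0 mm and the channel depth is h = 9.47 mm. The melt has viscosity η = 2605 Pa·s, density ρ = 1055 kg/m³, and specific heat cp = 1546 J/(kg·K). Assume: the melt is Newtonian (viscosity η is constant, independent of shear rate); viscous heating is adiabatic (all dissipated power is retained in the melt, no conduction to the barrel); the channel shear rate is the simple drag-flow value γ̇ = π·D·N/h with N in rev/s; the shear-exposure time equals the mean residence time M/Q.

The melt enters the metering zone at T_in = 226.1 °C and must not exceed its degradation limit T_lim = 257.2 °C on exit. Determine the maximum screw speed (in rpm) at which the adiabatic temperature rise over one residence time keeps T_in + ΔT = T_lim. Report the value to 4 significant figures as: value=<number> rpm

value=50.23 rpm

Throughput in SI: Q_s = 159.9 kg/h ÷ 3600 s/h = 0.0444167 kg/s
t_res = M / Q_s = 11.67 ÷ 0.0444167 = 262.739 s
Geometry in SI: D = 31.0 mm → 0.031 m, h = 9.47 mm → 0.00947 m
ΔT_a = T_lim − T_in = 257.2 °C − 226.1 °C = 31.1 K
γ̇_max² = ΔT_a·ρ·cp/(η·t_res) = 31.1·1055·1546/(2605·262.739) = 74.1122 s⁻²
γ̇_max = sqrt(74.1122) = 8.60884 s⁻¹
N_max = γ̇_max·h / (π·D) = 8.60884 · 0.00947 / (π · 0.031) = 0.837111 rev/s = 50.2267 rpm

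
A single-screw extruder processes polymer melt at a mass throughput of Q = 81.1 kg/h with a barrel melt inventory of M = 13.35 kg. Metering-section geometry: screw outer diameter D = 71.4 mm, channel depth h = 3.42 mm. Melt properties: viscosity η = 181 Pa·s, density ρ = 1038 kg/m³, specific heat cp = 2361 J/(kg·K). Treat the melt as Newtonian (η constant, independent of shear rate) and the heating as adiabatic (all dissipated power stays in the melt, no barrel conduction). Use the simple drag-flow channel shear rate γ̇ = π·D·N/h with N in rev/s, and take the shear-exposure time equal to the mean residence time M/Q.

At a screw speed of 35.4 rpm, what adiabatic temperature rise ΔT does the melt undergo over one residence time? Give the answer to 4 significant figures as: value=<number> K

value=65.54 K

Q_s = Q / 3600 = 81.1 / 3600 = 0.0225278 kg/s
t_res = M / Q_s = 13.35 ÷ 0.0225278 = 592.602 s
Convert to SI: D = 0.0714 m, h = 0.00342 m, N = 35.4/60 = 0.59 rev/s
γ̇ = π·D·N / h = π · 0.0714 · 0.59 / 0.00342 = 38.6967 s⁻¹
Adiabatic rise: ΔT = η γ̇² t_res / (ρ cp) = 181·(38.6967)²·592.602 / (1038·2361) = 65.5384 K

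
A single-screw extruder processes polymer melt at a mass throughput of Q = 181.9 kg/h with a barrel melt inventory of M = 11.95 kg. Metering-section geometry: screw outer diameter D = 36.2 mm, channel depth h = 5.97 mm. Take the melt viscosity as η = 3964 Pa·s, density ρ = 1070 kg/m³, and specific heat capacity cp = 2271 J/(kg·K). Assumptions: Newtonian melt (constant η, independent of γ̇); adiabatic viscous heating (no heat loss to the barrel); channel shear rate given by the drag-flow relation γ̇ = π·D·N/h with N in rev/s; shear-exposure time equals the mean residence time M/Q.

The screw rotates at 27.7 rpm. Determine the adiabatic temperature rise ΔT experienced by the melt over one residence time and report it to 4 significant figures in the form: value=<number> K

value=29.84 K

Q_s = Q / 3600 = 181.9 / 3600 = 0.0505278 kg/s
t_res = M / Q_s = 11.95 / 0.0505278 = 236.504 s
Convert to SI: D = 0.0362 m, h = 0.00597 m, N = 27.7/60 = 0.461667 rev/s
γ̇ = π D N / h = (π)(0.0362)(0.461667) / 0.00597 = 8.79453 s⁻¹
Adiabatic rise: ΔT = η γ̇² t_res / (ρ cp) = 3964·(8.79453)²·236.504 / (1070·2271) = 29.8398 K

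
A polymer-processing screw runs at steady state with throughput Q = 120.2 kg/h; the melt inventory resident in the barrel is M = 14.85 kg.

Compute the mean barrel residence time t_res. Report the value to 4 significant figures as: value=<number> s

Throughput in SI: Q_s = 120.2 kg/h ÷ 3600 s/h = 0.0333889 kg/s
Mean residence time: t_res = M/Q_s = 14.85 kg / 0.0333889 kg/s = 444.759 s

value=444.8 s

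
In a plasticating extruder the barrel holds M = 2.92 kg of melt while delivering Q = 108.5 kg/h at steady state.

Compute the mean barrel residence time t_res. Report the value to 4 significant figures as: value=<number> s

Throughput in SI: Q_s = 108.5 kg/h ÷ 3600 s/h = 0.0301389 kg/s
Mean residence time: t_res = M/Q_s = 2.92 kg / 0.0301389 kg/s = 96.8848 s

value=96.88 s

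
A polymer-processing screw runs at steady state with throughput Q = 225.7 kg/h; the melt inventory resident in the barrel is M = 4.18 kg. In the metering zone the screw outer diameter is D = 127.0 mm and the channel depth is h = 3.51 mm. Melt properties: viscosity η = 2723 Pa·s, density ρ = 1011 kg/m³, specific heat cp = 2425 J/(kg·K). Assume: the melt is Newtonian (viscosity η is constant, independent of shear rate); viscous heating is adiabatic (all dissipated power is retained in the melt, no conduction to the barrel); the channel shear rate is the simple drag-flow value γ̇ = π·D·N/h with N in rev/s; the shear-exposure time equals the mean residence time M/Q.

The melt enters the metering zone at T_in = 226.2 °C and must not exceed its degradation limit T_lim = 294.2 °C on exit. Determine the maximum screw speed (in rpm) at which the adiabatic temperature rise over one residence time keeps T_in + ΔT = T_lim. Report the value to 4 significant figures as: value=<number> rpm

Convert throughput: Q = 225.7 kg/h = 225.7/3600 = 0.0626944 kg/s
Mean residence time: t_res = M/Q_s = 4.18 kg / 0.0626944 kg/s = 66.6726 s
Convert to metres: D = 0.127 m, h = 0.00351 m
ΔT_a = T_lim − T_in = 294.2 °C − 226.2 °C = 68 K
γ̇_max² = ΔT_a·ρ·cp/(η·t_res) = 68·1011·2425/(2723·66.6726) = 918.284 s⁻²
Take the square root: γ̇_max = √(918.284) = 30.3032 s⁻¹
N_max = γ̇_max·h / (π·D) = 30.3032 · 0.00351 / (π · 0.127) = 0.266589 rev/s = 15.9953 rpm

value=16.00 rpm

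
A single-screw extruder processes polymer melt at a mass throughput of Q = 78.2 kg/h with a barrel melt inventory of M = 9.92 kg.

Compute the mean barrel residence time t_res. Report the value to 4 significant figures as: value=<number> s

Throughput in SI: Q_s = 78.2 kg/h ÷ 3600 s/h = 0.0217222 kg/s
t_res = M / Q_s = 9.92 ÷ 0.0217222 = 456.675 s

value=456.7 s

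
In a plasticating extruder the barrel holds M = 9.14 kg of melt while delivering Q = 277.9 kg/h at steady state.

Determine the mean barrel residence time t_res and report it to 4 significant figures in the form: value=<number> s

value=118.4 s

Throughput in SI: Q_s = 277.9 kg/h ÷ 3600 s/h = 0.0771944 kg/s
Mean residence time: t_res = M/Q_s = 9.14 kg / 0.0771944 kg/s = 118.402 s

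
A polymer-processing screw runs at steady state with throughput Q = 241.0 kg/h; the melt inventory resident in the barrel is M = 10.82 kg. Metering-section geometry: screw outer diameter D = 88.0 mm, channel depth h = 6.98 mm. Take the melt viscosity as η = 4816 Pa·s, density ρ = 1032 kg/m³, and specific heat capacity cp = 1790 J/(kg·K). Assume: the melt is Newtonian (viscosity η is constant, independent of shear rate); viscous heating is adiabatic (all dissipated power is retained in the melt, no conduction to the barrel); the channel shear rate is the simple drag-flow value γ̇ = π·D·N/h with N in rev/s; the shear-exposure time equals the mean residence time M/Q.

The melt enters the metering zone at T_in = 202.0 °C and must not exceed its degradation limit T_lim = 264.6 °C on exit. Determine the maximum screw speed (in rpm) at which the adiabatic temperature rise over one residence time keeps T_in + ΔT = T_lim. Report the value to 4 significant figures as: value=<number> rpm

Throughput in SI: Q_s = 241.0 kg/h ÷ 3600 s/h = 0.0669444 kg/s
t_res = M / Q_s = 10.82 / 0.0669444 = 161.627 s
Convert to metres: D = 0.088 m, h = 0.00698 m
Allowable rise: ΔT_a = T_lim − T_in = 264.6 − 202.0 = 62.6 K
γ̇_max² = ΔT_a·ρ·cp / (η·t_res) = [62.6 × 1032 × 1790] / [4816 × 161.627] = 148.562 s⁻²
γ̇_max = √148.562 = 12.1886 s⁻¹
N_max = γ̇_max·h / (π·D) = 12.1886 · 0.00698 / (π · 0.088) = 0.307735 rev/s = 18.4641 rpm

value=18.46 rpm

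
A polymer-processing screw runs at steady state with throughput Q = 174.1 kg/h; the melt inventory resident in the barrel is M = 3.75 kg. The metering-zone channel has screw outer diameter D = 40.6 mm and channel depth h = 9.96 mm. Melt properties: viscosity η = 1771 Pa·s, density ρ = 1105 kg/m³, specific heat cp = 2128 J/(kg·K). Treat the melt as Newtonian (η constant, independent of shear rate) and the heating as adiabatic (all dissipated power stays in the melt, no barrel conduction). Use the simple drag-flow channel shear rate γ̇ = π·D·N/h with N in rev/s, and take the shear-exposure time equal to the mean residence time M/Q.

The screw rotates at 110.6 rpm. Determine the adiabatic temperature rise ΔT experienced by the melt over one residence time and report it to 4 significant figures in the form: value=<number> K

Convert throughput: Q = 174.1 kg/h = 174.1/3600 = 0.0483611 kg/s
t_res = M / Q_s = 3.75 / 0.0483611 = 77.5416 s
Convert to SI: D = 0.0406 m, h = 0.00996 m, N = 110.6/60 = 1.84333 rev/s
γ̇ = π D N / h = (π)(0.0406)(1.84333) / 0.00996 = 23.6059 s⁻¹
ΔT = η·γ̇²·t_res/(ρ·cp) = [1771 × 23.6059² × 77.5416] / [1105 × 2128] = 32.5432 K

value=32.54 K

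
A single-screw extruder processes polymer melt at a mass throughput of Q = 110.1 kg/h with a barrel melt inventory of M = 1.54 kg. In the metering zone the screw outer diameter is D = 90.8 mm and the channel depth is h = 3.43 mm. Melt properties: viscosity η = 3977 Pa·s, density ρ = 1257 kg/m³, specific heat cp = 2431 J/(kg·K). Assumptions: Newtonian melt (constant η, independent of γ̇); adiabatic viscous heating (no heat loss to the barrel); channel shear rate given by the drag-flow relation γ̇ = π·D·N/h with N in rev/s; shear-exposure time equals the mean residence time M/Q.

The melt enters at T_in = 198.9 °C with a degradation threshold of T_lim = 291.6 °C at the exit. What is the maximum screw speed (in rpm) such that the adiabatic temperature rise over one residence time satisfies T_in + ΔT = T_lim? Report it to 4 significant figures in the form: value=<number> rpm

value=27.13 rpm

Q_s = Q / 3600 = 110.1 / 3600 = 0.0305833 kg/s
t_res = M / Q_s = 1.54 ÷ 0.0305833 = 50.3542 s
D = 90.8 mm = 0.0908 m;  h = 3.43 mm = 0.00343 m
Allowable rise: ΔT_a = T_lim − T_in = 291.6 − 198.9 = 92.7 K
Invert ΔT = ηγ̇²t_res/(ρcp) for γ̇: γ̇_max² = ΔT_a ρ cp / (η t_res) = 92.7·1257·2431 / (3977·50.3542) = 1414.52 s⁻²
γ̇_max = sqrt(1414.52) = 37.6101 s⁻¹
N_max = γ̇_max·h / (π·D) = 37.6101 · 0.00343 / (π · 0.0908) = 0.452233 rev/s = 27.134 rpm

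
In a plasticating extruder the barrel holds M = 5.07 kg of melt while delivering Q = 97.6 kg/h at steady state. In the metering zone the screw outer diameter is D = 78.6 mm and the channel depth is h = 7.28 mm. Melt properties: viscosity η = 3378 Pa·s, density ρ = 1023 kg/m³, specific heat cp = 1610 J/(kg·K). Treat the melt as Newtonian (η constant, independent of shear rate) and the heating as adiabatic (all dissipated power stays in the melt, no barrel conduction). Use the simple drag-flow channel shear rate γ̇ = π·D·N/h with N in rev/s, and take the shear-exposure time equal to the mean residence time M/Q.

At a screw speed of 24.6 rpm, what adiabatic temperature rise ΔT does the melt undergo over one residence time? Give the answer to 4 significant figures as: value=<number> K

value=74.18 K

Throughput in SI: Q_s = 97.6 kg/h ÷ 3600 s/h = 0.0271111 kg/s
Mean residence time: t_res = M/Q_s = 5.07 kg / 0.0271111 kg/s = 187.008 s
D = 78.6 mm = 0.0786 m;  h = 7.28 mm = 0.00728 m;  N = 24.6 rpm / 60 = 0.41 rev/s
Shear rate: γ̇ = πDN/h = π·0.0786·0.41/0.00728 = 13.9067 s⁻¹
Adiabatic rise: ΔT = η γ̇² t_res / (ρ cp) = 3378·(13.9067)²·187.008 / (1023·1610) = 74.1769 K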